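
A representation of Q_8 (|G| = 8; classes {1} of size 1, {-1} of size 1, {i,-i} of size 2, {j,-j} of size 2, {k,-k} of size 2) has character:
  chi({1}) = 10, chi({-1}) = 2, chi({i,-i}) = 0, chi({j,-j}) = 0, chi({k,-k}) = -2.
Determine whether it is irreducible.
Not irreducible (reducible): <chi, chi> = 14 > 1.

Justification: <chi, chi> = (1/|G|) sum_C |C| * |chi(C)|^2 = (1/8)[1*|10|^2 + 1*|2|^2 + 2*|0|^2 + 2*|0|^2 + 2*|-2|^2]
  = (1/8)[(100) + (4) + (0) + (0) + (8)] = 112/8 = 14.
A character is irreducible iff <chi, chi> = 1, so this representation is reducible.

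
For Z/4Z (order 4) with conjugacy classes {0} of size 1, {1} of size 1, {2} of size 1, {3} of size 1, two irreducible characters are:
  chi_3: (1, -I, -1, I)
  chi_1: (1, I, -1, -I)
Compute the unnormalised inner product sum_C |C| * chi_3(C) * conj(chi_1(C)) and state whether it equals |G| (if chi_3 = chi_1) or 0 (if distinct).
Sum = 0; so <chi_3, chi_1> = 0 (distinct irreducibles are orthogonal).

Explanation: Compute term by term over conjugacy classes (|C| * chi_3(C) * conj(chi_1(C))):
  1*(1)*conj(1) + 1*(-I)*conj(I) + 1*(-1)*conj(-1) + 1*(I)*conj(-I)
  = (1) + (-1) + (1) + (-1)
  = 0.
(Exp terms are combined using exp(i*s)*conj(exp(i*t)) = exp(i*(s-t)), and sums of them are collapsed using the identity that for every m > 1 the m distinct m-th roots of unity sum to 0, e.g. 1 + exp(2*I*pi/3) + exp(-2*I*pi/3) = 0.)
Dividing by |G| = 4 gives 0/4 = 0, matching the row-orthogonality relation <chi_3, chi_1> = [chi_3 = chi_1].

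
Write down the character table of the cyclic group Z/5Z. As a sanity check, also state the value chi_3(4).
Character table of Z/5Z (irreps indexed chi_0,...,chi_4 with chi_k(m) = zeta_5^(k*m), zeta_5 = exp(2*pi*i/5)):
  irrep \ class  {0} (size 1)  {1} (size 1)    {2} (size 1)    {3} (size 1)    {4} (size 1)  
  chi_0          1             1               1               1               1             
  chi_1          1             exp(2*I*pi/5)   exp(4*I*pi/5)   exp(-4*I*pi/5)  exp(-2*I*pi/5)
  chi_2          1             exp(4*I*pi/5)   exp(-2*I*pi/5)  exp(2*I*pi/5)   exp(-4*I*pi/5)
  chi_3          1             exp(-4*I*pi/5)  exp(2*I*pi/5)   exp(-2*I*pi/5)  exp(4*I*pi/5) 
  chi_4          1             exp(-2*I*pi/5)  exp(-4*I*pi/5)  exp(4*I*pi/5)   exp(2*I*pi/5) 

Spot check: chi_3(4) = zeta_5^(3*4) = zeta_5^12 = exp(4*I*pi/5).

Why: Z/5Z is abelian, so all 5 irreducible complex representations are 1-dimensional. They are given by chi_k(m) = zeta_5^(k*m) for k = 0,...,4. Row orthogonality: sum_m chi_k(m) conj(chi_l(m)) = 5 * [k = l].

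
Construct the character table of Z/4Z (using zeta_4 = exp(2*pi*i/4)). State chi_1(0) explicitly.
Character table of Z/4Z (irreps indexed chi_0,...,chi_3 with chi_k(m) = zeta_4^(k*m), zeta_4 = exp(2*pi*i/4)):
  irrep \ class  {0} (size 1)  {1} (size 1)  {2} (size 1)  {3} (size 1)
  chi_0          1             1             1             1           
  chi_1          1             I             -1            -I          
  chi_2          1             -1            1             -1          
  chi_3          1             -I            -1            I           

Spot check: chi_1(0) = zeta_4^(1*0) = zeta_4^0 = 1.

Justification: Z/4Z is abelian, so all 4 irreducible complex representations are 1-dimensional. They are given by chi_k(m) = zeta_4^(k*m) for k = 0,...,3. Row orthogonality: sum_m chi_k(m) conj(chi_l(m)) = 4 * [k = l].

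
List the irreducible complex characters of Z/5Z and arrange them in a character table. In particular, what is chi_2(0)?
Character table of Z/5Z (irreps indexed chi_0,...,chi_4 with chi_k(m) = zeta_5^(k*m), zeta_5 = exp(2*pi*i/5)):
  irrep \ class  {0} (size 1)  {1} (size 1)    {2} (size 1)    {3} (size 1)    {4} (size 1)  
  chi_0          1             1               1               1               1             
  chi_1          1             exp(2*I*pi/5)   exp(4*I*pi/5)   exp(-4*I*pi/5)  exp(-2*I*pi/5)
  chi_2          1             exp(4*I*pi/5)   exp(-2*I*pi/5)  exp(2*I*pi/5)   exp(-4*I*pi/5)
  chi_3          1             exp(-4*I*pi/5)  exp(2*I*pi/5)   exp(-2*I*pi/5)  exp(4*I*pi/5) 
  chi_4          1             exp(-2*I*pi/5)  exp(-4*I*pi/5)  exp(4*I*pi/5)   exp(2*I*pi/5) 

Spot check: chi_2(0) = zeta_5^(2*0) = zeta_5^0 = 1.

Explanation: Z/5Z is abelian, so all 5 irreducible complex representations are 1-dimensional. They are given by chi_k(m) = zeta_5^(k*m) for k = 0,...,4. Row orthogonality: sum_m chi_k(m) conj(chi_l(m)) = 5 * [k = l].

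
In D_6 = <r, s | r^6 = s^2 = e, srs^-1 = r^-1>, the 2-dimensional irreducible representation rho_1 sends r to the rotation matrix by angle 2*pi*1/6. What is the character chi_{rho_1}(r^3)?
chi_{rho_1}(r^3) = 2*cos(2*pi*1*3/6) = -2

Proof sketch: rho_1(r^3) is rotation by angle 2*pi*1*3/6, whose trace is 2*cos(2*pi*1*3/6) = -2.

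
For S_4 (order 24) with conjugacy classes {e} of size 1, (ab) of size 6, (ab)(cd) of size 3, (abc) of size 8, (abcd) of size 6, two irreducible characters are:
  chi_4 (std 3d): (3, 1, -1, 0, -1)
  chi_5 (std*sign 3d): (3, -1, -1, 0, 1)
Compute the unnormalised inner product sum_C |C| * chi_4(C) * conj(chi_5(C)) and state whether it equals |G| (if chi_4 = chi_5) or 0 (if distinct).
Sum = 0; so <chi_4, chi_5> = 0 (distinct irreducibles are orthogonal).

Explanation: Compute term by term over conjugacy classes (|C| * chi_4(C) * conj(chi_5(C))):
  1*(3)*conj(3) + 6*(1)*conj(-1) + 3*(-1)*conj(-1) + 8*(0)*conj(0) + 6*(-1)*conj(1)
  = (9) + (-6) + (3) + (0) + (-6)
  = 0.
Dividing by |G| = 24 gives 0/24 = 0, matching the row-orthogonality relation <chi_4, chi_5> = [chi_4 = chi_5].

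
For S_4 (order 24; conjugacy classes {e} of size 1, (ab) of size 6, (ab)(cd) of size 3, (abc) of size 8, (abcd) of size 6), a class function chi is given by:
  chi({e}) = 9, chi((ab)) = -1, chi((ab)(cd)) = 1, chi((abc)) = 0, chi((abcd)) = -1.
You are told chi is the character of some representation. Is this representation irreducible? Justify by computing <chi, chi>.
Not irreducible (reducible): <chi, chi> = 4 > 1.

Why: <chi, chi> = (1/|G|) sum_C |C| * |chi(C)|^2 = (1/24)[1*|9|^2 + 6*|-1|^2 + 3*|1|^2 + 8*|0|^2 + 6*|-1|^2]
  = (1/24)[(81) + (6) + (3) + (0) + (6)] = 96/24 = 4.
A character is irreducible iff <chi, chi> = 1, so this representation is reducible.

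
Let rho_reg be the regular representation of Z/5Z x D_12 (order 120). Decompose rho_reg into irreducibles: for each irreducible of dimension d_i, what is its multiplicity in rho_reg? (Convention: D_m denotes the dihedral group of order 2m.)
Each irreducible V_i of dimension d_i appears with multiplicity d_i, i.e. rho_reg = (direct sum over all irreducibles V_i) d_i V_i. The irreducible dimensions for Z/5Z x D_12 are 1, 1, 1, 1, 1, 1, 1, 1, 1, 1, 1, 1, 1, 1, 1, 1, 1, 1, 1, 1, 2, 2, 2, 2, 2, 2, 2, 2, 2, 2, 2, 2, 2, 2, 2, 2, 2, 2, 2, 2, 2, 2, 2, 2, 2: 20 irreducibles of dimension 1, each with multiplicity 1; 25 irreducibles of dimension 2, each with multiplicity 2. Total dimension 20*1*1 + 25*2*2 = 120 = |G|.

General theorem: in the regular representation of a finite group G, each irreducible appears with multiplicity equal to its dimension. Check: dim(rho_reg) = sum d_i^2 = 1 + 1 + 1 + 1 + 1 + 1 + 1 + 1 + 1 + 1 + 1 + 1 + 1 + 1 + 1 + 1 + 1 + 1 + 1 + 1 + 4 + 4 + 4 + 4 + 4 + 4 + 4 + 4 + 4 + 4 + 4 + 4 + 4 + 4 + 4 + 4 + 4 + 4 + 4 + 4 + 4 + 4 + 4 + 4 + 4 = 120 = |G|.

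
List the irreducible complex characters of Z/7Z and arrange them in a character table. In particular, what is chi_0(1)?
Character table of Z/7Z (irreps indexed chi_0,...,chi_6 with chi_k(m) = zeta_7^(k*m), zeta_7 = exp(2*pi*i/7)):
  irrep \ class  {0} (size 1)  {1} (size 1)    {2} (size 1)    {3} (size 1)    {4} (size 1)    {5} (size 1)    {6} (size 1)  
  chi_0          1             1               1               1               1               1               1             
  chi_1          1             exp(2*I*pi/7)   exp(4*I*pi/7)   exp(6*I*pi/7)   exp(-6*I*pi/7)  exp(-4*I*pi/7)  exp(-2*I*pi/7)
  chi_2          1             exp(4*I*pi/7)   exp(-6*I*pi/7)  exp(-2*I*pi/7)  exp(2*I*pi/7)   exp(6*I*pi/7)   exp(-4*I*pi/7)
  chi_3          1             exp(6*I*pi/7)   exp(-2*I*pi/7)  exp(4*I*pi/7)   exp(-4*I*pi/7)  exp(2*I*pi/7)   exp(-6*I*pi/7)
  chi_4          1             exp(-6*I*pi/7)  exp(2*I*pi/7)   exp(-4*I*pi/7)  exp(4*I*pi/7)   exp(-2*I*pi/7)  exp(6*I*pi/7) 
  chi_5          1             exp(-4*I*pi/7)  exp(6*I*pi/7)   exp(2*I*pi/7)   exp(-2*I*pi/7)  exp(-6*I*pi/7)  exp(4*I*pi/7) 
  chi_6          1             exp(-2*I*pi/7)  exp(-4*I*pi/7)  exp(-6*I*pi/7)  exp(6*I*pi/7)   exp(4*I*pi/7)   exp(2*I*pi/7) 

Spot check: chi_0(1) = zeta_7^(0*1) = zeta_7^0 = 1.

Reasoning: Z/7Z is abelian, so all 7 irreducible complex representations are 1-dimensional. They are given by chi_k(m) = zeta_7^(k*m) for k = 0,...,6. Row orthogonality: sum_m chi_k(m) conj(chi_l(m)) = 7 * [k = l].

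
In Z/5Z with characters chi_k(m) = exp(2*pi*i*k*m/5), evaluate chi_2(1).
chi_2(1) = zeta_5^2 = exp(4*I*pi/5)

chi_2(1) = zeta_5^(2*1) = zeta_5^2. Since zeta_5^5 = 1, this equals zeta_5^2 = exp(2*pi*i*2/5) = exp(4*I*pi/5).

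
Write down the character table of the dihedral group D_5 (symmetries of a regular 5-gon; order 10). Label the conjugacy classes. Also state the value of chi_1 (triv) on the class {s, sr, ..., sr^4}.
Conjugacy classes: {e} of size 1, {r^1, r^4} of size 2, {r^2, r^3} of size 2, {s, sr, ..., sr^4} of size 5.
Character table:
  irrep \ class              {e} (size 1)  {r^1, r^4} (size 2)  {r^2, r^3} (size 2)  {s, sr, ..., sr^4} (size 5)
  chi_1 (triv)               1             1                    1                    1                          
  chi_2 (sign: r->1, s->-1)  1             1                    1                    -1                         
  chi_3 (2d, j=1)            2             -1/2 + sqrt(5)/2     -sqrt(5)/2 - 1/2     0                          
  chi_4 (2d, j=2)            2             -sqrt(5)/2 - 1/2     -1/2 + sqrt(5)/2     0                          

Spot check: chi_1 (triv) on {s, sr, ..., sr^4} = 1.

Explanation: D_5 has order 2*5 = 10 with 4 conjugacy classes, hence 4 irreducibles. Sum of squared dims 1 + 1 + 4 + 4 = 10 = |G|. Linear characters come from the abelianisation; the 2-dimensional irreps have character r^k -> 2*cos(2*pi*j*k/5), reflections -> 0.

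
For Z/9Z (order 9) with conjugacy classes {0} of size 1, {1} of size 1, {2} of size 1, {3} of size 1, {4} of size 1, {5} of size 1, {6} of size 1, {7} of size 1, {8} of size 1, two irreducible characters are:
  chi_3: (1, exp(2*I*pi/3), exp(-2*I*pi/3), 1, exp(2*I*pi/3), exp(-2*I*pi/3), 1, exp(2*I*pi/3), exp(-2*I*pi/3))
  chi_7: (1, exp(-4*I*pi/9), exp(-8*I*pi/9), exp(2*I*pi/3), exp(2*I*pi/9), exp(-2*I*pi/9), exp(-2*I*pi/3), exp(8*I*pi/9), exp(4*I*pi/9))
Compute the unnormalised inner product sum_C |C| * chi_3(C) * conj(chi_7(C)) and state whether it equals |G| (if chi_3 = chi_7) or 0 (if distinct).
Sum = 0; so <chi_3, chi_7> = 0 (distinct irreducibles are orthogonal).

Proof sketch: Compute term by term over conjugacy classes (|C| * chi_3(C) * conj(chi_7(C))):
  1*(1)*conj(1) + 1*(exp(2*I*pi/3))*conj(exp(-4*I*pi/9)) + 1*(exp(-2*I*pi/3))*conj(exp(-8*I*pi/9)) + 1*(1)*conj(exp(2*I*pi/3)) + 1*(exp(2*I*pi/3))*conj(exp(2*I*pi/9)) + 1*(exp(-2*I*pi/3))*conj(exp(-2*I*pi/9)) + 1*(1)*conj(exp(-2*I*pi/3)) + 1*(exp(2*I*pi/3))*conj(exp(8*I*pi/9)) + 1*(exp(-2*I*pi/3))*conj(exp(4*I*pi/9))
  = (1) + (exp(-8*I*pi/9)) + (exp(2*I*pi/9)) + (exp(-2*I*pi/3)) + (exp(4*I*pi/9)) + (exp(-4*I*pi/9)) + (exp(2*I*pi/3)) + (exp(-2*I*pi/9)) + (exp(8*I*pi/9))
  = 0.
(Exp terms are combined using exp(i*s)*conj(exp(i*t)) = exp(i*(s-t)), and sums of them are collapsed using the identity that for every m > 1 the m distinct m-th roots of unity sum to 0, e.g. 1 + exp(2*I*pi/3) + exp(-2*I*pi/3) = 0.)
Dividing by |G| = 9 gives 0/9 = 0, matching the row-orthogonality relation <chi_3, chi_7> = [chi_3 = chi_7].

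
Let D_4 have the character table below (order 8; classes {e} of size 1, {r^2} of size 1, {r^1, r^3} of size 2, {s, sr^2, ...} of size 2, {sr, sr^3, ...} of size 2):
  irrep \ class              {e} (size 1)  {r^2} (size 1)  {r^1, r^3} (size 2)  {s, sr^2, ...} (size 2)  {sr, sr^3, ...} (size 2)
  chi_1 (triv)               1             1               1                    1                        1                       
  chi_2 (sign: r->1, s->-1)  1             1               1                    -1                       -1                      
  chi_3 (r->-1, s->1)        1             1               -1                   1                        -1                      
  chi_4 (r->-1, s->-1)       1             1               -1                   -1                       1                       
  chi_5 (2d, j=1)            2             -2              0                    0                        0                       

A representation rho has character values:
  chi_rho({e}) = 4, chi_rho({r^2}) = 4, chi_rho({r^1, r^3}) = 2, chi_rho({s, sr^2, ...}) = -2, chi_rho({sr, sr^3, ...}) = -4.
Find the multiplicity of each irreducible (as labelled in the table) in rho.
Multiplicities: chi_1: 0, chi_2: 3, chi_3: 1, chi_4: 0, chi_5: 0.

Solution. Use <chi_rho, chi> = (1/|G|) sum_C |C| * chi_rho(C) * conj(chi(C)) with |G| = 8 for each irreducible chi in the table:
  <chi_rho, chi_1> = (1/8)[1*(4)*conj(1) + 1*(4)*conj(1) + 2*(2)*conj(1) + 2*(-2)*conj(1) + 2*(-4)*conj(1)]
      = (1/8)[(4) + (4) + (4) + (-4) + (-8)] = 0/8 = 0
  <chi_rho, chi_2> = (1/8)[1*(4)*conj(1) + 1*(4)*conj(1) + 2*(2)*conj(1) + 2*(-2)*conj(-1) + 2*(-4)*conj(-1)]
      = (1/8)[(4) + (4) + (4) + (4) + (8)] = 24/8 = 3
  <chi_rho, chi_3> = (1/8)[1*(4)*conj(1) + 1*(4)*conj(1) + 2*(2)*conj(-1) + 2*(-2)*conj(1) + 2*(-4)*conj(-1)]
      = (1/8)[(4) + (4) + (-4) + (-4) + (8)] = 8/8 = 1
  <chi_rho, chi_4> = (1/8)[1*(4)*conj(1) + 1*(4)*conj(1) + 2*(2)*conj(-1) + 2*(-2)*conj(-1) + 2*(-4)*conj(1)]
      = (1/8)[(4) + (4) + (-4) + (4) + (-8)] = 0/8 = 0
  <chi_rho, chi_5> = (1/8)[1*(4)*conj(2) + 1*(4)*conj(-2) + 2*(2)*conj(0) + 2*(-2)*conj(0) + 2*(-4)*conj(0)]
      = (1/8)[(8) + (-8) + (0) + (0) + (0)] = 0/8 = 0
Dimension check: dim(rho) = sum (mult * dim) = 0*1 + 3*1 + 1*1 + 0*1 + 0*2 = 4 = chi_rho(e) = 4.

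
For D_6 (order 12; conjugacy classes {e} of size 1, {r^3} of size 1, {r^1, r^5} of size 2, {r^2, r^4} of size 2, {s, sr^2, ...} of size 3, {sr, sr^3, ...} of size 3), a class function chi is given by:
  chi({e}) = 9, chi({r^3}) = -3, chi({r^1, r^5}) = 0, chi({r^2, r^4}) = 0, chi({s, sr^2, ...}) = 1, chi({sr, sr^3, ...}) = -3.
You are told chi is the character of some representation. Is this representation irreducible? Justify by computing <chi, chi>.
Not irreducible (reducible): <chi, chi> = 10 > 1.

Explanation: <chi, chi> = (1/|G|) sum_C |C| * |chi(C)|^2 = (1/12)[1*|9|^2 + 1*|-3|^2 + 2*|0|^2 + 2*|0|^2 + 3*|1|^2 + 3*|-3|^2]
  = (1/12)[(81) + (9) + (0) + (0) + (3) + (27)] = 120/12 = 10.
A character is irreducible iff <chi, chi> = 1, so this representation is reducible.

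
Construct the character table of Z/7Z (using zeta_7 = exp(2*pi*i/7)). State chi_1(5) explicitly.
Character table of Z/7Z (irreps indexed chi_0,...,chi_6 with chi_k(m) = zeta_7^(k*m), zeta_7 = exp(2*pi*i/7)):
  irrep \ class  {0} (size 1)  {1} (size 1)    {2} (size 1)    {3} (size 1)    {4} (size 1)    {5} (size 1)    {6} (size 1)  
  chi_0          1             1               1               1               1               1               1             
  chi_1          1             exp(2*I*pi/7)   exp(4*I*pi/7)   exp(6*I*pi/7)   exp(-6*I*pi/7)  exp(-4*I*pi/7)  exp(-2*I*pi/7)
  chi_2          1             exp(4*I*pi/7)   exp(-6*I*pi/7)  exp(-2*I*pi/7)  exp(2*I*pi/7)   exp(6*I*pi/7)   exp(-4*I*pi/7)
  chi_3          1             exp(6*I*pi/7)   exp(-2*I*pi/7)  exp(4*I*pi/7)   exp(-4*I*pi/7)  exp(2*I*pi/7)   exp(-6*I*pi/7)
  chi_4          1             exp(-6*I*pi/7)  exp(2*I*pi/7)   exp(-4*I*pi/7)  exp(4*I*pi/7)   exp(-2*I*pi/7)  exp(6*I*pi/7) 
  chi_5          1             exp(-4*I*pi/7)  exp(6*I*pi/7)   exp(2*I*pi/7)   exp(-2*I*pi/7)  exp(-6*I*pi/7)  exp(4*I*pi/7) 
  chi_6          1             exp(-2*I*pi/7)  exp(-4*I*pi/7)  exp(-6*I*pi/7)  exp(6*I*pi/7)   exp(4*I*pi/7)   exp(2*I*pi/7) 

Spot check: chi_1(5) = zeta_7^(1*5) = zeta_7^5 = exp(-4*I*pi/7).

Argument: Z/7Z is abelian, so all 7 irreducible complex representations are 1-dimensional. They are given by chi_k(m) = zeta_7^(k*m) for k = 0,...,6. Row orthogonality: sum_m chi_k(m) conj(chi_l(m)) = 7 * [k = l].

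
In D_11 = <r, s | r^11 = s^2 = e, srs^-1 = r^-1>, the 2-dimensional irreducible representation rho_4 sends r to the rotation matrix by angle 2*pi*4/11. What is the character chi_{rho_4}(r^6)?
chi_{rho_4}(r^6) = 2*cos(2*pi*4*6/11) = 2*cos(48*pi/11)

Proof sketch: rho_4(r^6) is rotation by angle 2*pi*4*6/11, whose trace is 2*cos(2*pi*4*6/11) = 2*cos(48*pi/11).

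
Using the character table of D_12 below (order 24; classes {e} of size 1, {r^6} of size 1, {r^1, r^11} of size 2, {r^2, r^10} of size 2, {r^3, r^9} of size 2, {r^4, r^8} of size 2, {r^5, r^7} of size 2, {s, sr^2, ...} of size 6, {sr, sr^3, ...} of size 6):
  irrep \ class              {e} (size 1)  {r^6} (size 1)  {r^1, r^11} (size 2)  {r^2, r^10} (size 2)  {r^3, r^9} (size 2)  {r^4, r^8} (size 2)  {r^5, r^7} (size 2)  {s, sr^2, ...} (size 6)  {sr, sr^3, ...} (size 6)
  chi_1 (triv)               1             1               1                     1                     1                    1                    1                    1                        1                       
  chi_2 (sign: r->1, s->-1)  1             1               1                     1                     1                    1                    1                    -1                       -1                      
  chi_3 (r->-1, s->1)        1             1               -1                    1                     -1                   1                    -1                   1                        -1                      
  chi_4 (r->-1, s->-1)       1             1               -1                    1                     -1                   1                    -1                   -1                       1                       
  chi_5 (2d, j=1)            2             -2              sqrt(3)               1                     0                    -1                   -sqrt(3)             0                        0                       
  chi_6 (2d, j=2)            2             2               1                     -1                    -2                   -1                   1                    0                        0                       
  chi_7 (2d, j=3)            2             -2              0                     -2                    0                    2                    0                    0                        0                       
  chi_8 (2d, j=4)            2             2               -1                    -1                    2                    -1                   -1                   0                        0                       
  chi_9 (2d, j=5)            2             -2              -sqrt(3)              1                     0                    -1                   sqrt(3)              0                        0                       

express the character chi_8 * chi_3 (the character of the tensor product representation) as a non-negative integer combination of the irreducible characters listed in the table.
chi_8 tensor chi_3 = chi_6 (all other irreducibles have multiplicity 0).

Justification: The character of a tensor product is the pointwise product (chi_8 * chi_3)(C) = chi_8(C) * chi_3(C):
  {e}: (2)*(1), {r^6}: (2)*(1), {r^1, r^11}: (-1)*(-1), {r^2, r^10}: (-1)*(1), {r^3, r^9}: (2)*(-1), {r^4, r^8}: (-1)*(1), {r^5, r^7}: (-1)*(-1), {s, sr^2, ...}: (0)*(1), {sr, sr^3, ...}: (0)*(-1)
so (chi_8 * chi_3) takes values
  {e} -> 2, {r^6} -> 2, {r^1, r^11} -> 1, {r^2, r^10} -> -1, {r^3, r^9} -> -2, {r^4, r^8} -> -1, {r^5, r^7} -> 1, {s, sr^2, ...} -> 0, {sr, sr^3, ...} -> 0.
Now take the inner product of this character with each irreducible chi from the table, <chi_8*chi_3, chi> = (1/24) sum_C |C| (chi_8*chi_3)(C) conj(chi(C)):
  <chi_8*chi_3, chi_1> = (1/24)[1*(2)*conj(1) + 1*(2)*conj(1) + 2*(1)*conj(1) + 2*(-1)*conj(1) + 2*(-2)*conj(1) + 2*(-1)*conj(1) + 2*(1)*conj(1) + 6*(0)*conj(1) + 6*(0)*conj(1)]
      = (1/24)[(2) + (2) + (2) + (-2) + (-4) + (-2) + (2) + (0) + (0)] = 0/24 = 0
  <chi_8*chi_3, chi_2> = (1/24)[1*(2)*conj(1) + 1*(2)*conj(1) + 2*(1)*conj(1) + 2*(-1)*conj(1) + 2*(-2)*conj(1) + 2*(-1)*conj(1) + 2*(1)*conj(1) + 6*(0)*conj(-1) + 6*(0)*conj(-1)]
      = (1/24)[(2) + (2) + (2) + (-2) + (-4) + (-2) + (2) + (0) + (0)] = 0/24 = 0
  <chi_8*chi_3, chi_3> = (1/24)[1*(2)*conj(1) + 1*(2)*conj(1) + 2*(1)*conj(-1) + 2*(-1)*conj(1) + 2*(-2)*conj(-1) + 2*(-1)*conj(1) + 2*(1)*conj(-1) + 6*(0)*conj(1) + 6*(0)*conj(-1)]
      = (1/24)[(2) + (2) + (-2) + (-2) + (4) + (-2) + (-2) + (0) + (0)] = 0/24 = 0
  <chi_8*chi_3, chi_4> = (1/24)[1*(2)*conj(1) + 1*(2)*conj(1) + 2*(1)*conj(-1) + 2*(-1)*conj(1) + 2*(-2)*conj(-1) + 2*(-1)*conj(1) + 2*(1)*conj(-1) + 6*(0)*conj(-1) + 6*(0)*conj(1)]
      = (1/24)[(2) + (2) + (-2) + (-2) + (4) + (-2) + (-2) + (0) + (0)] = 0/24 = 0
  <chi_8*chi_3, chi_5> = (1/24)[1*(2)*conj(2) + 1*(2)*conj(-2) + 2*(1)*conj(sqrt(3)) + 2*(-1)*conj(1) + 2*(-2)*conj(0) + 2*(-1)*conj(-1) + 2*(1)*conj(-sqrt(3)) + 6*(0)*conj(0) + 6*(0)*conj(0)]
      = (1/24)[(4) + (-4) + (2*sqrt(3)) + (-2) + (0) + (2) + (-2*sqrt(3)) + (0) + (0)] = 0/24 = 0
  <chi_8*chi_3, chi_6> = (1/24)[1*(2)*conj(2) + 1*(2)*conj(2) + 2*(1)*conj(1) + 2*(-1)*conj(-1) + 2*(-2)*conj(-2) + 2*(-1)*conj(-1) + 2*(1)*conj(1) + 6*(0)*conj(0) + 6*(0)*conj(0)]
      = (1/24)[(4) + (4) + (2) + (2) + (8) + (2) + (2) + (0) + (0)] = 24/24 = 1
  <chi_8*chi_3, chi_7> = (1/24)[1*(2)*conj(2) + 1*(2)*conj(-2) + 2*(1)*conj(0) + 2*(-1)*conj(-2) + 2*(-2)*conj(0) + 2*(-1)*conj(2) + 2*(1)*conj(0) + 6*(0)*conj(0) + 6*(0)*conj(0)]
      = (1/24)[(4) + (-4) + (0) + (4) + (0) + (-4) + (0) + (0) + (0)] = 0/24 = 0
  <chi_8*chi_3, chi_8> = (1/24)[1*(2)*conj(2) + 1*(2)*conj(2) + 2*(1)*conj(-1) + 2*(-1)*conj(-1) + 2*(-2)*conj(2) + 2*(-1)*conj(-1) + 2*(1)*conj(-1) + 6*(0)*conj(0) + 6*(0)*conj(0)]
      = (1/24)[(4) + (4) + (-2) + (2) + (-8) + (2) + (-2) + (0) + (0)] = 0/24 = 0
  <chi_8*chi_3, chi_9> = (1/24)[1*(2)*conj(2) + 1*(2)*conj(-2) + 2*(1)*conj(-sqrt(3)) + 2*(-1)*conj(1) + 2*(-2)*conj(0) + 2*(-1)*conj(-1) + 2*(1)*conj(sqrt(3)) + 6*(0)*conj(0) + 6*(0)*conj(0)]
      = (1/24)[(4) + (-4) + (-2*sqrt(3)) + (-2) + (0) + (2) + (2*sqrt(3)) + (0) + (0)] = 0/24 = 0
Hence the multiplicities are chi_6: 1. Dimension check: dim(chi_8)*dim(chi_3) = 2*1 = 2 and sum (mult * dim) = 1*2 = 2.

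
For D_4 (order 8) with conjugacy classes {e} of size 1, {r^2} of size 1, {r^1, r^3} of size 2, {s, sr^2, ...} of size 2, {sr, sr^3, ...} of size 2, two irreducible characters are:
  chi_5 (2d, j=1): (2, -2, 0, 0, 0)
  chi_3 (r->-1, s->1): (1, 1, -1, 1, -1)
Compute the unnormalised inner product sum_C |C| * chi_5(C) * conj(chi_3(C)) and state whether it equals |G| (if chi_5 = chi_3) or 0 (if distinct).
Sum = 0; so <chi_5, chi_3> = 0 (distinct irreducibles are orthogonal).

Justification: Compute term by term over conjugacy classes (|C| * chi_5(C) * conj(chi_3(C))):
  1*(2)*conj(1) + 1*(-2)*conj(1) + 2*(0)*conj(-1) + 2*(0)*conj(1) + 2*(0)*conj(-1)
  = (2) + (-2) + (0) + (0) + (0)
  = 0.
Dividing by |G| = 8 gives 0/8 = 0, matching the row-orthogonality relation <chi_5, chi_3> = [chi_5 = chi_3].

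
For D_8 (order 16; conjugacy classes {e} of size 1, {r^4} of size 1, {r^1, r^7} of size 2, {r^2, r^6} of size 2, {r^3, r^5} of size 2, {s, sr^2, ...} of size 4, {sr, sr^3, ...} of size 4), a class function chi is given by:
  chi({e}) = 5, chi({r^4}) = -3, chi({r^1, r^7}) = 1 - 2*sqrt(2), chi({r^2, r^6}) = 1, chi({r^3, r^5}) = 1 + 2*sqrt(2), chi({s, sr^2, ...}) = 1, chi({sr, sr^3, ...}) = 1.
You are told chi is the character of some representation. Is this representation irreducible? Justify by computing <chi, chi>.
Not irreducible (reducible): <chi, chi> = 5 > 1.

Working: <chi, chi> = (1/|G|) sum_C |C| * |chi(C)|^2 = (1/16)[1*|5|^2 + 1*|-3|^2 + 2*|1 - 2*sqrt(2)|^2 + 2*|1|^2 + 2*|1 + 2*sqrt(2)|^2 + 4*|1|^2 + 4*|1|^2]
  = (1/16)[(25) + (9) + (18 - 8*sqrt(2)) + (2) + (8*sqrt(2) + 18) + (4) + (4)] = 80/16 = 5.
A character is irreducible iff <chi, chi> = 1, so this representation is reducible.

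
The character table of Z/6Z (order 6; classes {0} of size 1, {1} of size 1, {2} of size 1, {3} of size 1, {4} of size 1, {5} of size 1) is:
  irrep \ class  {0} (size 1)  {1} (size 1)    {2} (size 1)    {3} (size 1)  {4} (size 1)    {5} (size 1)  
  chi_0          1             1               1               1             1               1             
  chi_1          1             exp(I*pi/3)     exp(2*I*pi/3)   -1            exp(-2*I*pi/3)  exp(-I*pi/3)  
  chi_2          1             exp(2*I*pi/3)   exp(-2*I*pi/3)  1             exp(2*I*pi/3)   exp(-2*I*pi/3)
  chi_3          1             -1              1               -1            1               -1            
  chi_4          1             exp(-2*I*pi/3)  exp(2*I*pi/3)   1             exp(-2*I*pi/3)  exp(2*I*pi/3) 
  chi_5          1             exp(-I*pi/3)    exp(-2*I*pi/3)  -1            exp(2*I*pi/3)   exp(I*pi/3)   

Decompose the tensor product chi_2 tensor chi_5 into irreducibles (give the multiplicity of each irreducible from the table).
chi_2 tensor chi_5 = chi_1 (all other irreducibles have multiplicity 0).

Argument: The character of a tensor product is the pointwise product (chi_2 * chi_5)(C) = chi_2(C) * chi_5(C):
  {0}: (1)*(1), {1}: (exp(2*I*pi/3))*(exp(-I*pi/3)), {2}: (exp(-2*I*pi/3))*(exp(-2*I*pi/3)), {3}: (1)*(-1), {4}: (exp(2*I*pi/3))*(exp(2*I*pi/3)), {5}: (exp(-2*I*pi/3))*(exp(I*pi/3))
so (chi_2 * chi_5) takes values
  {0} -> 1, {1} -> exp(I*pi/3), {2} -> exp(2*I*pi/3), {3} -> -1, {4} -> exp(-2*I*pi/3), {5} -> exp(-I*pi/3).
Now take the inner product of this character with each irreducible chi from the table, <chi_2*chi_5, chi> = (1/6) sum_C |C| (chi_2*chi_5)(C) conj(chi(C)):
  <chi_2*chi_5, chi_0> = (1/6)[1*(1)*conj(1) + 1*(exp(I*pi/3))*conj(1) + 1*(exp(2*I*pi/3))*conj(1) + 1*(-1)*conj(1) + 1*(exp(-2*I*pi/3))*conj(1) + 1*(exp(-I*pi/3))*conj(1)]
      = (1/6)[(1) + (exp(I*pi/3)) + (exp(2*I*pi/3)) + (-1) + (exp(-2*I*pi/3)) + (exp(-I*pi/3))] = 0/6 = 0
  <chi_2*chi_5, chi_1> = (1/6)[1*(1)*conj(1) + 1*(exp(I*pi/3))*conj(exp(I*pi/3)) + 1*(exp(2*I*pi/3))*conj(exp(2*I*pi/3)) + 1*(-1)*conj(-1) + 1*(exp(-2*I*pi/3))*conj(exp(-2*I*pi/3)) + 1*(exp(-I*pi/3))*conj(exp(-I*pi/3))]
      = (1/6)[(1) + (1) + (1) + (1) + (1) + (1)] = 6/6 = 1
  <chi_2*chi_5, chi_2> = (1/6)[1*(1)*conj(1) + 1*(exp(I*pi/3))*conj(exp(2*I*pi/3)) + 1*(exp(2*I*pi/3))*conj(exp(-2*I*pi/3)) + 1*(-1)*conj(1) + 1*(exp(-2*I*pi/3))*conj(exp(2*I*pi/3)) + 1*(exp(-I*pi/3))*conj(exp(-2*I*pi/3))]
      = (1/6)[(1) + (exp(-I*pi/3)) + (exp(-2*I*pi/3)) + (-1) + (exp(2*I*pi/3)) + (exp(I*pi/3))] = 0/6 = 0
  <chi_2*chi_5, chi_3> = (1/6)[1*(1)*conj(1) + 1*(exp(I*pi/3))*conj(-1) + 1*(exp(2*I*pi/3))*conj(1) + 1*(-1)*conj(-1) + 1*(exp(-2*I*pi/3))*conj(1) + 1*(exp(-I*pi/3))*conj(-1)]
      = (1/6)[(1) + (-exp(I*pi/3)) + (exp(2*I*pi/3)) + (1) + (exp(-2*I*pi/3)) + (-exp(-I*pi/3))] = 0/6 = 0
  <chi_2*chi_5, chi_4> = (1/6)[1*(1)*conj(1) + 1*(exp(I*pi/3))*conj(exp(-2*I*pi/3)) + 1*(exp(2*I*pi/3))*conj(exp(2*I*pi/3)) + 1*(-1)*conj(1) + 1*(exp(-2*I*pi/3))*conj(exp(-2*I*pi/3)) + 1*(exp(-I*pi/3))*conj(exp(2*I*pi/3))]
      = (1/6)[(1) + (-1) + (1) + (-1) + (1) + (-1)] = 0/6 = 0
  <chi_2*chi_5, chi_5> = (1/6)[1*(1)*conj(1) + 1*(exp(I*pi/3))*conj(exp(-I*pi/3)) + 1*(exp(2*I*pi/3))*conj(exp(-2*I*pi/3)) + 1*(-1)*conj(-1) + 1*(exp(-2*I*pi/3))*conj(exp(2*I*pi/3)) + 1*(exp(-I*pi/3))*conj(exp(I*pi/3))]
      = (1/6)[(1) + (exp(2*I*pi/3)) + (exp(-2*I*pi/3)) + (1) + (exp(2*I*pi/3)) + (exp(-2*I*pi/3))] = 0/6 = 0
(Exp terms are combined using exp(i*s)*conj(exp(i*t)) = exp(i*(s-t)), and sums of them are collapsed using the identity that for every m > 1 the m distinct m-th roots of unity sum to 0, e.g. 1 + exp(2*I*pi/3) + exp(-2*I*pi/3) = 0.)
Hence the multiplicities are chi_1: 1. Dimension check: dim(chi_2)*dim(chi_5) = 1*1 = 1 and sum (mult * dim) = 1*1 = 1.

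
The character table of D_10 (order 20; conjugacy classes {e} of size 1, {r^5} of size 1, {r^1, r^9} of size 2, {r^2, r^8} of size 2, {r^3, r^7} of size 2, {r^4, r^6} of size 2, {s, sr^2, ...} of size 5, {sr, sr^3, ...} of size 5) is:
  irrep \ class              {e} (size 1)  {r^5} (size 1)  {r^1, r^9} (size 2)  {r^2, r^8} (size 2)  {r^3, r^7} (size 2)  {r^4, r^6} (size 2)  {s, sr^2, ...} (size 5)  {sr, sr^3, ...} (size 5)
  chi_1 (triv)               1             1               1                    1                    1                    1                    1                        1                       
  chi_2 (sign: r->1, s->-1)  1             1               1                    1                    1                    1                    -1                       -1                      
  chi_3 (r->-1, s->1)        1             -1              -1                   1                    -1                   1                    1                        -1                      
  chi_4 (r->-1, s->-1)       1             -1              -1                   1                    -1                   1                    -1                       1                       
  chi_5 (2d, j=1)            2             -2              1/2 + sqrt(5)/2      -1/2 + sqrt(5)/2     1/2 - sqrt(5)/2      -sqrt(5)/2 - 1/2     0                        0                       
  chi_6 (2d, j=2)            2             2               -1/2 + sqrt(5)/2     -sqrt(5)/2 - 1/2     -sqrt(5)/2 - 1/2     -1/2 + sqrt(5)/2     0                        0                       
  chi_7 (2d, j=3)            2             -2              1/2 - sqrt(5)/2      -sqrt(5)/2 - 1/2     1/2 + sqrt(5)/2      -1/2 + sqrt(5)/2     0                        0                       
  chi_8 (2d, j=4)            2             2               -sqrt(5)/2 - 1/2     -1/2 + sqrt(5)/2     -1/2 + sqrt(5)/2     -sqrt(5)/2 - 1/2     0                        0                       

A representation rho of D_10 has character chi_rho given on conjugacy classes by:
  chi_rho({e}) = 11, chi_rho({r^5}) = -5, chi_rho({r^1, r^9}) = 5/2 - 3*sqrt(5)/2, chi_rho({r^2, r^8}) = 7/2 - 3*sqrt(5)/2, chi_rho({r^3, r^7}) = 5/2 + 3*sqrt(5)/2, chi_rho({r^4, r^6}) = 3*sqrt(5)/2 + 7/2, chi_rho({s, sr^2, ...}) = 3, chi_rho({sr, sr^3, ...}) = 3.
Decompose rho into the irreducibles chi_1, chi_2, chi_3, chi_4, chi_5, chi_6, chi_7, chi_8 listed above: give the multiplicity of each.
Multiplicities: chi_1: 3, chi_2: 0, chi_3: 1, chi_4: 1, chi_5: 0, chi_6: 0, chi_7: 3, chi_8: 0.

Details: Use <chi_rho, chi> = (1/|G|) sum_C |C| * chi_rho(C) * conj(chi(C)) with |G| = 20 for each irreducible chi in the table:
  <chi_rho, chi_1> = (1/20)[1*(11)*conj(1) + 1*(-5)*conj(1) + 2*(5/2 - 3*sqrt(5)/2)*conj(1) + 2*(7/2 - 3*sqrt(5)/2)*conj(1) + 2*(5/2 + 3*sqrt(5)/2)*conj(1) + 2*(3*sqrt(5)/2 + 7/2)*conj(1) + 5*(3)*conj(1) + 5*(3)*conj(1)]
      = (1/20)[(11) + (-5) + (5 - 3*sqrt(5)) + (7 - 3*sqrt(5)) + (5 + 3*sqrt(5)) + (3*sqrt(5) + 7) + (15) + (15)] = 60/20 = 3
  <chi_rho, chi_2> = (1/20)[1*(11)*conj(1) + 1*(-5)*conj(1) + 2*(5/2 - 3*sqrt(5)/2)*conj(1) + 2*(7/2 - 3*sqrt(5)/2)*conj(1) + 2*(5/2 + 3*sqrt(5)/2)*conj(1) + 2*(3*sqrt(5)/2 + 7/2)*conj(1) + 5*(3)*conj(-1) + 5*(3)*conj(-1)]
      = (1/20)[(11) + (-5) + (5 - 3*sqrt(5)) + (7 - 3*sqrt(5)) + (5 + 3*sqrt(5)) + (3*sqrt(5) + 7) + (-15) + (-15)] = 0/20 = 0
  <chi_rho, chi_3> = (1/20)[1*(11)*conj(1) + 1*(-5)*conj(-1) + 2*(5/2 - 3*sqrt(5)/2)*conj(-1) + 2*(7/2 - 3*sqrt(5)/2)*conj(1) + 2*(5/2 + 3*sqrt(5)/2)*conj(-1) + 2*(3*sqrt(5)/2 + 7/2)*conj(1) + 5*(3)*conj(1) + 5*(3)*conj(-1)]
      = (1/20)[(11) + (5) + (-5 + 3*sqrt(5)) + (7 - 3*sqrt(5)) + (-3*sqrt(5) - 5) + (3*sqrt(5) + 7) + (15) + (-15)] = 20/20 = 1
  <chi_rho, chi_4> = (1/20)[1*(11)*conj(1) + 1*(-5)*conj(-1) + 2*(5/2 - 3*sqrt(5)/2)*conj(-1) + 2*(7/2 - 3*sqrt(5)/2)*conj(1) + 2*(5/2 + 3*sqrt(5)/2)*conj(-1) + 2*(3*sqrt(5)/2 + 7/2)*conj(1) + 5*(3)*conj(-1) + 5*(3)*conj(1)]
      = (1/20)[(11) + (5) + (-5 + 3*sqrt(5)) + (7 - 3*sqrt(5)) + (-3*sqrt(5) - 5) + (3*sqrt(5) + 7) + (-15) + (15)] = 20/20 = 1
  <chi_rho, chi_5> = (1/20)[1*(11)*conj(2) + 1*(-5)*conj(-2) + 2*(5/2 - 3*sqrt(5)/2)*conj(1/2 + sqrt(5)/2) + 2*(7/2 - 3*sqrt(5)/2)*conj(-1/2 + sqrt(5)/2) + 2*(5/2 + 3*sqrt(5)/2)*conj(1/2 - sqrt(5)/2) + 2*(3*sqrt(5)/2 + 7/2)*conj(-sqrt(5)/2 - 1/2) + 5*(3)*conj(0) + 5*(3)*conj(0)]
      = (1/20)[(22) + (10) + (-5 + sqrt(5)) + (-11 + 5*sqrt(5)) + (-5 - sqrt(5)) + (-5*sqrt(5) - 11) + (0) + (0)] = 0/20 = 0
  <chi_rho, chi_6> = (1/20)[1*(11)*conj(2) + 1*(-5)*conj(2) + 2*(5/2 - 3*sqrt(5)/2)*conj(-1/2 + sqrt(5)/2) + 2*(7/2 - 3*sqrt(5)/2)*conj(-sqrt(5)/2 - 1/2) + 2*(5/2 + 3*sqrt(5)/2)*conj(-sqrt(5)/2 - 1/2) + 2*(3*sqrt(5)/2 + 7/2)*conj(-1/2 + sqrt(5)/2) + 5*(3)*conj(0) + 5*(3)*conj(0)]
      = (1/20)[(22) + (-10) + (-10 + 4*sqrt(5)) + (4 - 2*sqrt(5)) + (-10 - 4*sqrt(5)) + (4 + 2*sqrt(5)) + (0) + (0)] = 0/20 = 0
  <chi_rho, chi_7> = (1/20)[1*(11)*conj(2) + 1*(-5)*conj(-2) + 2*(5/2 - 3*sqrt(5)/2)*conj(1/2 - sqrt(5)/2) + 2*(7/2 - 3*sqrt(5)/2)*conj(-sqrt(5)/2 - 1/2) + 2*(5/2 + 3*sqrt(5)/2)*conj(1/2 + sqrt(5)/2) + 2*(3*sqrt(5)/2 + 7/2)*conj(-1/2 + sqrt(5)/2) + 5*(3)*conj(0) + 5*(3)*conj(0)]
      = (1/20)[(22) + (10) + (10 - 4*sqrt(5)) + (4 - 2*sqrt(5)) + (4*sqrt(5) + 10) + (4 + 2*sqrt(5)) + (0) + (0)] = 60/20 = 3
  <chi_rho, chi_8> = (1/20)[1*(11)*conj(2) + 1*(-5)*conj(2) + 2*(5/2 - 3*sqrt(5)/2)*conj(-sqrt(5)/2 - 1/2) + 2*(7/2 - 3*sqrt(5)/2)*conj(-1/2 + sqrt(5)/2) + 2*(5/2 + 3*sqrt(5)/2)*conj(-1/2 + sqrt(5)/2) + 2*(3*sqrt(5)/2 + 7/2)*conj(-sqrt(5)/2 - 1/2) + 5*(3)*conj(0) + 5*(3)*conj(0)]
      = (1/20)[(22) + (-10) + (5 - sqrt(5)) + (-11 + 5*sqrt(5)) + (sqrt(5) + 5) + (-5*sqrt(5) - 11) + (0) + (0)] = 0/20 = 0
Dimension check: dim(rho) = sum (mult * dim) = 3*1 + 0*1 + 1*1 + 1*1 + 0*2 + 0*2 + 3*2 + 0*2 = 11 = chi_rho(e) = 11.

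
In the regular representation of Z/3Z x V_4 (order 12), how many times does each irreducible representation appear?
Each irreducible V_i of dimension d_i appears with multiplicity d_i, i.e. rho_reg = (direct sum over all irreducibles V_i) d_i V_i. The irreducible dimensions for Z/3Z x V_4 are 1, 1, 1, 1, 1, 1, 1, 1, 1, 1, 1, 1: 12 irreducibles of dimension 1, each with multiplicity 1. Total dimension 12*1*1 = 12 = |G|.

Details: General theorem: in the regular representation of a finite group G, each irreducible appears with multiplicity equal to its dimension. Check: dim(rho_reg) = sum d_i^2 = 1 + 1 + 1 + 1 + 1 + 1 + 1 + 1 + 1 + 1 + 1 + 1 = 12 = |G|.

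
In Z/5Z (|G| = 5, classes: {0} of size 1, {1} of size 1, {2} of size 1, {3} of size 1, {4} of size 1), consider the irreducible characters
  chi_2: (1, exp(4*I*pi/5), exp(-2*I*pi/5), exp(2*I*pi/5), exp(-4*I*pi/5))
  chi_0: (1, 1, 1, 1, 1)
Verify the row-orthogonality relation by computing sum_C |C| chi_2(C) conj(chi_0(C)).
Sum = 0; so <chi_2, chi_0> = 0 (distinct irreducibles are orthogonal).

Details: Compute term by term over conjugacy classes (|C| * chi_2(C) * conj(chi_0(C))):
  1*(1)*conj(1) + 1*(exp(4*I*pi/5))*conj(1) + 1*(exp(-2*I*pi/5))*conj(1) + 1*(exp(2*I*pi/5))*conj(1) + 1*(exp(-4*I*pi/5))*conj(1)
  = (1) + (exp(4*I*pi/5)) + (exp(-2*I*pi/5)) + (exp(2*I*pi/5)) + (exp(-4*I*pi/5))
  = 0.
(Exp terms are combined using exp(i*s)*conj(exp(i*t)) = exp(i*(s-t)), and sums of them are collapsed using the identity that for every m > 1 the m distinct m-th roots of unity sum to 0, e.g. 1 + exp(2*I*pi/3) + exp(-2*I*pi/3) = 0.)
Dividing by |G| = 5 gives 0/5 = 0, matching the row-orthogonality relation <chi_2, chi_0> = [chi_2 = chi_0].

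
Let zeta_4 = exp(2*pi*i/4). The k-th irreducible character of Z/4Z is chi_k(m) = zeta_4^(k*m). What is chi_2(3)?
chi_2(3) = zeta_4^6 = -1

Working: chi_2(3) = zeta_4^(2*3) = zeta_4^6. Since zeta_4^4 = 1, this equals zeta_4^2 = exp(2*pi*i*2/4) = -1.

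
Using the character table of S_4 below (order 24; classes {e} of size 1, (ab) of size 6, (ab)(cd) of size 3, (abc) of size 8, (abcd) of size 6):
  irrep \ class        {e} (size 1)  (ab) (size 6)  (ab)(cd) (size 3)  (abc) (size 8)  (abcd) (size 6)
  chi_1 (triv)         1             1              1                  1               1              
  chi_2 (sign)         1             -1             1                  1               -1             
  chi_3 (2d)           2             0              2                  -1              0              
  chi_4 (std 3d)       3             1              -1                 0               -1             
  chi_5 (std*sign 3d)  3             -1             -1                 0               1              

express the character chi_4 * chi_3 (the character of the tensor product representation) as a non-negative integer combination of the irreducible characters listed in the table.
chi_4 tensor chi_3 = chi_4 + chi_5 (all other irreducibles have multiplicity 0).

Reasoning: The character of a tensor product is the pointwise product (chi_4 * chi_3)(C) = chi_4(C) * chi_3(C):
  {e}: (3)*(2), (ab): (1)*(0), (ab)(cd): (-1)*(2), (abc): (0)*(-1), (abcd): (-1)*(0)
so (chi_4 * chi_3) takes values
  {e} -> 6, (ab) -> 0, (ab)(cd) -> -2, (abc) -> 0, (abcd) -> 0.
Now take the inner product of this character with each irreducible chi from the table, <chi_4*chi_3, chi> = (1/24) sum_C |C| (chi_4*chi_3)(C) conj(chi(C)):
  <chi_4*chi_3, chi_1> = (1/24)[1*(6)*conj(1) + 6*(0)*conj(1) + 3*(-2)*conj(1) + 8*(0)*conj(1) + 6*(0)*conj(1)]
      = (1/24)[(6) + (0) + (-6) + (0) + (0)] = 0/24 = 0
  <chi_4*chi_3, chi_2> = (1/24)[1*(6)*conj(1) + 6*(0)*conj(-1) + 3*(-2)*conj(1) + 8*(0)*conj(1) + 6*(0)*conj(-1)]
      = (1/24)[(6) + (0) + (-6) + (0) + (0)] = 0/24 = 0
  <chi_4*chi_3, chi_3> = (1/24)[1*(6)*conj(2) + 6*(0)*conj(0) + 3*(-2)*conj(2) + 8*(0)*conj(-1) + 6*(0)*conj(0)]
      = (1/24)[(12) + (0) + (-12) + (0) + (0)] = 0/24 = 0
  <chi_4*chi_3, chi_4> = (1/24)[1*(6)*conj(3) + 6*(0)*conj(1) + 3*(-2)*conj(-1) + 8*(0)*conj(0) + 6*(0)*conj(-1)]
      = (1/24)[(18) + (0) + (6) + (0) + (0)] = 24/24 = 1
  <chi_4*chi_3, chi_5> = (1/24)[1*(6)*conj(3) + 6*(0)*conj(-1) + 3*(-2)*conj(-1) + 8*(0)*conj(0) + 6*(0)*conj(1)]
      = (1/24)[(18) + (0) + (6) + (0) + (0)] = 24/24 = 1
Hence the multiplicities are chi_4: 1, chi_5: 1. Dimension check: dim(chi_4)*dim(chi_3) = 3*2 = 6 and sum (mult * dim) = 1*3 + 1*3 = 6.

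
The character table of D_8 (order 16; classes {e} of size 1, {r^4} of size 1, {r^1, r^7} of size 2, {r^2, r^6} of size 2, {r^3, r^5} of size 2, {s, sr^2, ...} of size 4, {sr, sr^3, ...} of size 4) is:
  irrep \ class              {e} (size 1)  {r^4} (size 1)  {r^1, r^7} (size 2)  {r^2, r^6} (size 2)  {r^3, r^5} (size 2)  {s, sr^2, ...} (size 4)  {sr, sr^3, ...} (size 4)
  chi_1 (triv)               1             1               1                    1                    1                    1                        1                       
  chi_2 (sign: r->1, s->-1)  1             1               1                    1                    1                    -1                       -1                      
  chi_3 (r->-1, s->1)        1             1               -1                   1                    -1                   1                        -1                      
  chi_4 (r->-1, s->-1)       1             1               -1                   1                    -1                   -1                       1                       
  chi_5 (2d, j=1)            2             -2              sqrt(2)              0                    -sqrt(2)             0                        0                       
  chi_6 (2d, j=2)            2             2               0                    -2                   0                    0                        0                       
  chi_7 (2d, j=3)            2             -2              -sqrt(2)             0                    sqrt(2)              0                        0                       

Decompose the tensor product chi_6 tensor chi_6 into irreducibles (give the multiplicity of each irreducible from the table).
chi_6 tensor chi_6 = chi_1 + chi_2 + chi_3 + chi_4 (all other irreducibles have multiplicity 0).

Why: The character of a tensor product is the pointwise product (chi_6 * chi_6)(C) = chi_6(C) * chi_6(C):
  {e}: (2)*(2), {r^4}: (2)*(2), {r^1, r^7}: (0)*(0), {r^2, r^6}: (-2)*(-2), {r^3, r^5}: (0)*(0), {s, sr^2, ...}: (0)*(0), {sr, sr^3, ...}: (0)*(0)
so (chi_6 * chi_6) takes values
  {e} -> 4, {r^4} -> 4, {r^1, r^7} -> 0, {r^2, r^6} -> 4, {r^3, r^5} -> 0, {s, sr^2, ...} -> 0, {sr, sr^3, ...} -> 0.
Now take the inner product of this character with each irreducible chi from the table, <chi_6*chi_6, chi> = (1/16) sum_C |C| (chi_6*chi_6)(C) conj(chi(C)):
  <chi_6*chi_6, chi_1> = (1/16)[1*(4)*conj(1) + 1*(4)*conj(1) + 2*(0)*conj(1) + 2*(4)*conj(1) + 2*(0)*conj(1) + 4*(0)*conj(1) + 4*(0)*conj(1)]
      = (1/16)[(4) + (4) + (0) + (8) + (0) + (0) + (0)] = 16/16 = 1
  <chi_6*chi_6, chi_2> = (1/16)[1*(4)*conj(1) + 1*(4)*conj(1) + 2*(0)*conj(1) + 2*(4)*conj(1) + 2*(0)*conj(1) + 4*(0)*conj(-1) + 4*(0)*conj(-1)]
      = (1/16)[(4) + (4) + (0) + (8) + (0) + (0) + (0)] = 16/16 = 1
  <chi_6*chi_6, chi_3> = (1/16)[1*(4)*conj(1) + 1*(4)*conj(1) + 2*(0)*conj(-1) + 2*(4)*conj(1) + 2*(0)*conj(-1) + 4*(0)*conj(1) + 4*(0)*conj(-1)]
      = (1/16)[(4) + (4) + (0) + (8) + (0) + (0) + (0)] = 16/16 = 1
  <chi_6*chi_6, chi_4> = (1/16)[1*(4)*conj(1) + 1*(4)*conj(1) + 2*(0)*conj(-1) + 2*(4)*conj(1) + 2*(0)*conj(-1) + 4*(0)*conj(-1) + 4*(0)*conj(1)]
      = (1/16)[(4) + (4) + (0) + (8) + (0) + (0) + (0)] = 16/16 = 1
  <chi_6*chi_6, chi_5> = (1/16)[1*(4)*conj(2) + 1*(4)*conj(-2) + 2*(0)*conj(sqrt(2)) + 2*(4)*conj(0) + 2*(0)*conj(-sqrt(2)) + 4*(0)*conj(0) + 4*(0)*conj(0)]
      = (1/16)[(8) + (-8) + (0) + (0) + (0) + (0) + (0)] = 0/16 = 0
  <chi_6*chi_6, chi_6> = (1/16)[1*(4)*conj(2) + 1*(4)*conj(2) + 2*(0)*conj(0) + 2*(4)*conj(-2) + 2*(0)*conj(0) + 4*(0)*conj(0) + 4*(0)*conj(0)]
      = (1/16)[(8) + (8) + (0) + (-16) + (0) + (0) + (0)] = 0/16 = 0
  <chi_6*chi_6, chi_7> = (1/16)[1*(4)*conj(2) + 1*(4)*conj(-2) + 2*(0)*conj(-sqrt(2)) + 2*(4)*conj(0) + 2*(0)*conj(sqrt(2)) + 4*(0)*conj(0) + 4*(0)*conj(0)]
      = (1/16)[(8) + (-8) + (0) + (0) + (0) + (0) + (0)] = 0/16 = 0
Hence the multiplicities are chi_1: 1, chi_2: 1, chi_3: 1, chi_4: 1. Dimension check: dim(chi_6)*dim(chi_6) = 2*2 = 4 and sum (mult * dim) = 1*1 + 1*1 + 1*1 + 1*1 = 4.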